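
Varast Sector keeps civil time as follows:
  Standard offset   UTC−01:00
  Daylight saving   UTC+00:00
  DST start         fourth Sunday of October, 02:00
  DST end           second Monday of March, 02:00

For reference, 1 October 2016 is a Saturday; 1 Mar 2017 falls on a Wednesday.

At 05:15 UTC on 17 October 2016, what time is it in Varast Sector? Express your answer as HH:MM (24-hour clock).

04:15

1 October 2016 is a Saturday, so the first Sunday is October 2 and the fourth is October 23.
1 March 2017 is a Wednesday, so the first Monday is March 6 and the second is March 13.
At the standard offset (UTC−01:00), 05:15 UTC − 1h = 04:15 Varast Sector standard time.
The standard-time date in Varast Sector, 17 October 2016, is outside the daylight-saving period (23 October 2016 – 13 March 2017), so Varast Sector is on standard time, UTC−01:00.
05:15 UTC − 1h = 04:15 local.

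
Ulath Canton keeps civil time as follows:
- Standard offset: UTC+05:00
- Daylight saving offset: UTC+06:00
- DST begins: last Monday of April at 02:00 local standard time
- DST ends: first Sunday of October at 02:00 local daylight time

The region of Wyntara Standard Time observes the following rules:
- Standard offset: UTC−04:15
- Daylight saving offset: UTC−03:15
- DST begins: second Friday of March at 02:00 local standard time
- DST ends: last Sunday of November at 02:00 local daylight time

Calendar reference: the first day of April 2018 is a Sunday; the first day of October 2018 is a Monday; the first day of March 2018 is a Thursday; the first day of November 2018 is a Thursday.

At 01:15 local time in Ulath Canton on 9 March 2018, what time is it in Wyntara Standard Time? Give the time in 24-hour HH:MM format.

16:00

1 April 2018 is a Sunday, so Mondays fall on 2, 9, 16, 23, 30; the last is April 30.
1 October 2018 is a Monday, so the first Sunday is October 7.
9 March 2018 is outside the daylight-saving period (30 April – 7 October), so Ulath Canton is on standard time, UTC+05:00.
01:15 Ulath Canton − 5h = 20:15 UTC (rolling into the previous day, 8 March 2018).
1 March 2018 is a Thursday, so the first Friday is March 2 and the second is March 9.
1 November 2018 is a Thursday, so Sundays fall on 4, 11, 18, 25; the last is November 25.
At the standard offset (UTC−04:15), 20:15 UTC − 4h15m = 16:00 Wyntara Standard Time standard time.
Daylight saving runs 9 March – 25 November; the standard-time date in Wyntara Standard Time, 8 March 2018, is outside that window, so Wyntara Standard Time is on standard time at UTC−04:15.
20:15 UTC − 4h15m = 16:00 Wyntara Standard Time.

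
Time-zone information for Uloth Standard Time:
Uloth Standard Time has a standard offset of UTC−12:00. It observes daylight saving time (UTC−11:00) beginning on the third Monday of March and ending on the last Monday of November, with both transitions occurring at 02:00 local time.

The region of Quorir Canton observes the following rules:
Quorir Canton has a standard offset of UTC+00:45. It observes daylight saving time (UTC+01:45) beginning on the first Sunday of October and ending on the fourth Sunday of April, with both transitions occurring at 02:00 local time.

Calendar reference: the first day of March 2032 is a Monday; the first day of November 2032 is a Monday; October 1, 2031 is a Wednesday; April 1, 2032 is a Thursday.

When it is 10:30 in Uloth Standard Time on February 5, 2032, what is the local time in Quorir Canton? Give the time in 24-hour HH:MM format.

00:15

1 March 2032 is a Monday, so the first Monday is March 1 and the third is March 15.
1 November 2032 is a Monday, so Mondays fall on 1, 8, 15, 22, 29; the last is November 29.
February 5, 2032 does not fall between 15 March and 29 November, so daylight saving is not in effect and Uloth Standard Time is at UTC−12:00.
10:30 Uloth Standard Time + 12h = 22:30 UTC.
1 October 2031 is a Wednesday, so the first Sunday is October 5.
1 April 2032 is a Thursday, so the first Sunday is April 4 and the fourth is April 25.
At the standard offset (UTC+00:45), 22:30 UTC + 0h45m = 23:15 Quorir Canton standard time.
The standard-time date in Quorir Canton, February 5, 2032, falls between 5 October 2031 and 25 April 2032, so daylight saving is in effect and Quorir Canton is at UTC+01:45.
22:30 UTC + 1h45m = 00:15 Quorir Canton (rolling into the next day, 6 February 2032).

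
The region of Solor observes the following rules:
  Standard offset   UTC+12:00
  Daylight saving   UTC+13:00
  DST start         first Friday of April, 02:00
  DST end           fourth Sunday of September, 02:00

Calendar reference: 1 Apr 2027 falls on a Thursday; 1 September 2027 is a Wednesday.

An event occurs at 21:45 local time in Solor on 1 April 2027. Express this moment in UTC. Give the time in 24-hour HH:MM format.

1 April 2027 is a Thursday, so the first Friday is April 2.
1 September 2027 is a Wednesday, so the first Sunday is September 5 and the fourth is September 26.
1 April 2027 is outside the daylight-saving period (2 April – 26 September), so Solor is on standard time, UTC+12:00.
21:45 local − 12h = 09:45 UTC.

09:45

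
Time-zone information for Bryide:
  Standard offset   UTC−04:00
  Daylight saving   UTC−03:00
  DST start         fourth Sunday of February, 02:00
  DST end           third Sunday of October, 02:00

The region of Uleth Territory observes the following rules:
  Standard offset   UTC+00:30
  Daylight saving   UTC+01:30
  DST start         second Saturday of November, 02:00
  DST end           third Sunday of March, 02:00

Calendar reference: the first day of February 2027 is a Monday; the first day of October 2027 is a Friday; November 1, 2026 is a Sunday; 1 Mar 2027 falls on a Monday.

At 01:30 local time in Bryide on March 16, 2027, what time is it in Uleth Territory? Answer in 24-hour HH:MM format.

1 February 2027 is a Monday, so the first Sunday is February 7 and the fourth is February 28.
1 October 2027 is a Friday, so the first Sunday is October 3 and the third is October 17.
March 16, 2027 lies within the daylight-saving period (28 February – 17 October), so Bryide is on daylight time, UTC−03:00.
01:30 Bryide + 3h = 04:30 UTC.
1 November 2026 is a Sunday, so the first Saturday is November 7 and the second is November 14.
1 March 2027 is a Monday, so the first Sunday is March 7 and the third is March 21.
At the standard offset (UTC+00:30), 04:30 UTC + 0h30m = 05:00 Uleth Territory standard time.
The standard-time date in Uleth Territory, March 16, 2027, lies within the daylight-saving period (14 November 2026 – 21 March 2027), so Uleth Territory is on daylight time, UTC+01:30.
04:30 UTC + 1h30m = 06:00 Uleth Territory.

06:00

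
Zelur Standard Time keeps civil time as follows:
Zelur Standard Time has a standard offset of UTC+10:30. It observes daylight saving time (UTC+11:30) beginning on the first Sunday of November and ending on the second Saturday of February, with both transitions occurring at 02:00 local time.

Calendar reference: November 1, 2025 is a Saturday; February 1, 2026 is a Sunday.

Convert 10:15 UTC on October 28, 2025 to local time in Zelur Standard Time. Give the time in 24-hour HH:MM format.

1 November 2025 is a Saturday, so the first Sunday is November 2.
1 February 2026 is a Sunday, so the first Saturday is February 7 and the second is February 14.
At the standard offset (UTC+10:30), 10:15 UTC + 10h30m = 20:45 Zelur Standard Time standard time.
The standard-time date in Zelur Standard Time, October 28, 2025, is outside the daylight-saving period (2 November 2025 – 14 February 2026), so Zelur Standard Time is on standard time, UTC+10:30.
10:15 UTC + 10h30m = 20:45 local.

20:45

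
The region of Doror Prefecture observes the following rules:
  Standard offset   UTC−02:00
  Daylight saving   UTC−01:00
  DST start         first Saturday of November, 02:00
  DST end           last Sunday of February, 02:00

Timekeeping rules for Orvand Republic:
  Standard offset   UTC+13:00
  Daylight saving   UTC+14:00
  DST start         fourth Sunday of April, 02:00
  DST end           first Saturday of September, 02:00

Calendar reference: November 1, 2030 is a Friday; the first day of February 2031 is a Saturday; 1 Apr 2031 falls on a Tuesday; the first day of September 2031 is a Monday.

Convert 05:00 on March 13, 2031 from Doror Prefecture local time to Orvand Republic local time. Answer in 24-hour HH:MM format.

1 November 2030 is a Friday, so the first Saturday is November 2.
1 February 2031 is a Saturday, so Sundays fall on 2, 9, 16, 23; the last is February 23.
March 13, 2031 is outside the daylight-saving period (2 November 2030 – 23 February 2031), so Doror Prefecture is on standard time, UTC−02:00.
05:00 Doror Prefecture + 2h = 07:00 UTC.
1 April 2031 is a Tuesday, so the first Sunday is April 6 and the fourth is April 27.
1 September 2031 is a Monday, so the first Saturday is September 6.
At the standard offset (UTC+13:00), 07:00 UTC + 13h = 20:00 Orvand Republic standard time.
The standard-time date in Orvand Republic, March 13, 2031, does not fall between 27 April and 6 September, so daylight saving is not in effect and Orvand Republic is at UTC+13:00.
07:00 UTC + 13h = 20:00 Orvand Republic.

20:00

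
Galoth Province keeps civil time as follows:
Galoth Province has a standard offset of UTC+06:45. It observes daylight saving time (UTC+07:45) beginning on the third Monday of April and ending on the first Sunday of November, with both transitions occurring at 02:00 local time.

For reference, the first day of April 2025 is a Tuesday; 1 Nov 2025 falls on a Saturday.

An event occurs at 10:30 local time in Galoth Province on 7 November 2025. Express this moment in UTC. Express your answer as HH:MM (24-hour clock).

03:45

1 April 2025 is a Tuesday, so the first Monday is April 7 and the third is April 21.
1 November 2025 is a Saturday, so the first Sunday is November 2.
Daylight saving runs 21 April – 2 November; 7 November 2025 is outside that window, so Galoth Province is on standard time at UTC+06:45.
10:30 local − 6h45m = 03:45 UTC.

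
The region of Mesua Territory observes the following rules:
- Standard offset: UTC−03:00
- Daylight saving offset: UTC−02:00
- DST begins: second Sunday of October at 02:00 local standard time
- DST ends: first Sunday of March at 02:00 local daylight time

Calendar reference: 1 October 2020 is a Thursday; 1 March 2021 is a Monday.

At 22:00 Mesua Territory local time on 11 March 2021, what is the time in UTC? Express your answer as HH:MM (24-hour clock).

1 October 2020 is a Thursday, so the first Sunday is October 4 and the second is October 11.
1 March 2021 is a Monday, so the first Sunday is March 7.
Daylight saving runs 11 October 2020 – 7 March 2021; 11 March 2021 is outside that window, so Mesua Territory is on standard time at UTC−03:00.
22:00 local + 3h = 01:00 UTC (rolling into the next day, 12 March 2021).

01:00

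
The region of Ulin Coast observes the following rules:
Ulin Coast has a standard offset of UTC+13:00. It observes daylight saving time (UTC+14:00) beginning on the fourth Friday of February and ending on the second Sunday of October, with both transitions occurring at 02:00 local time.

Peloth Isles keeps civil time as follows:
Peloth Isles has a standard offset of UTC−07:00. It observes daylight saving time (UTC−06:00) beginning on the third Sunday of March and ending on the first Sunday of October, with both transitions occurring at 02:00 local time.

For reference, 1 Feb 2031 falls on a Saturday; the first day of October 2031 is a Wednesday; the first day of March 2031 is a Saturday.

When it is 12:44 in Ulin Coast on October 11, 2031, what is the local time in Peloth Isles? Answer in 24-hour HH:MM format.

15:44

1 February 2031 is a Saturday, so the first Friday is February 7 and the fourth is February 28.
1 October 2031 is a Wednesday, so the first Sunday is October 5 and the second is October 12.
Daylight saving runs 28 February – 12 October; October 11, 2031 is inside that window, so Ulin Coast is at UTC+14:00.
12:44 Ulin Coast − 14h = 22:44 UTC (rolling into the previous day, 10 October 2031).
1 March 2031 is a Saturday, so the first Sunday is March 2 and the third is March 16.
1 October 2031 is a Wednesday, so the first Sunday is October 5.
At the standard offset (UTC−07:00), 22:44 UTC − 7h = 15:44 Peloth Isles standard time.
The standard-time date in Peloth Isles, October 10, 2031, is outside the daylight-saving period (16 March – 5 October), so Peloth Isles is on standard time, UTC−07:00.
22:44 UTC − 7h = 15:44 Peloth Isles.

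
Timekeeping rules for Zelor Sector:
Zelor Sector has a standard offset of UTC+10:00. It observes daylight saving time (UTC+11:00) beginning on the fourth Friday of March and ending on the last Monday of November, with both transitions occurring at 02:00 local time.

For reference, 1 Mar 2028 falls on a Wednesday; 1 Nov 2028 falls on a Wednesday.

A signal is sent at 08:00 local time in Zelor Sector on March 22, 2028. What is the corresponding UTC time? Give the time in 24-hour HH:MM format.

22:00

1 March 2028 is a Wednesday, so the first Friday is March 3 and the fourth is March 24.
1 November 2028 is a Wednesday, so Mondays fall on 6, 13, 20, 27; the last is November 27.
March 22, 2028 is outside the daylight-saving period (24 March – 27 November), so Zelor Sector is on standard time, UTC+10:00.
08:00 local − 10h = 22:00 UTC (rolling into the previous day, 21 March 2028).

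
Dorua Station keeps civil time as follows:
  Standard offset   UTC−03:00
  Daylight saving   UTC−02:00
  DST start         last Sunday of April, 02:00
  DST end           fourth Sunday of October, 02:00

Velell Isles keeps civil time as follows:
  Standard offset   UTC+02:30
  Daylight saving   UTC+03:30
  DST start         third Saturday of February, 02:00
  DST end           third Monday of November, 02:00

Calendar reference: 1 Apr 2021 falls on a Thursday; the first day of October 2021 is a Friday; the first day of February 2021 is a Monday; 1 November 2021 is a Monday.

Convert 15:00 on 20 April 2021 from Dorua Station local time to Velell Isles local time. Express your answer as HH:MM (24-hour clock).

1 April 2021 is a Thursday, so Sundays fall on 4, 11, 18, 25; the last is April 25.
1 October 2021 is a Friday, so the first Sunday is October 3 and the fourth is October 24.
20 April 2021 is outside the daylight-saving period (25 April – 24 October), so Dorua Station is on standard time, UTC−03:00.
15:00 Dorua Station + 3h = 18:00 UTC.
1 February 2021 is a Monday, so the first Saturday is February 6 and the third is February 20.
1 November 2021 is a Monday, so the first Monday is November 1 and the third is November 15.
At the standard offset (UTC+02:30), 18:00 UTC + 2h30m = 20:30 Velell Isles standard time.
The standard-time date in Velell Isles, 20 April 2021, lies within the daylight-saving period (20 February – 15 November), so Velell Isles is on daylight time, UTC+03:30.
18:00 UTC + 3h30m = 21:30 Velell Isles.

21:30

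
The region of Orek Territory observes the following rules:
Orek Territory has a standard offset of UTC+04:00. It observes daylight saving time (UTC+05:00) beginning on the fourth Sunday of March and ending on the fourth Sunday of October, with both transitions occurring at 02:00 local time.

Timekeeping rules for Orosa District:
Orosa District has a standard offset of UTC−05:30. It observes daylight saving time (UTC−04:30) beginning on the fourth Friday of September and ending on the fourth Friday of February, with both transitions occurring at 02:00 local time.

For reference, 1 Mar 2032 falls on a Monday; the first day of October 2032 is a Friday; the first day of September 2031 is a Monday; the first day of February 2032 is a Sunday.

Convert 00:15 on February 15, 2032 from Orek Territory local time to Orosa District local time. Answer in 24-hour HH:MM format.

15:45

1 March 2032 is a Monday, so the first Sunday is March 7 and the fourth is March 28.
1 October 2032 is a Friday, so the first Sunday is October 3 and the fourth is October 24.
February 15, 2032 does not fall between 28 March and 24 October, so daylight saving is not in effect and Orek Territory is at UTC+04:00.
00:15 Orek Territory − 4h = 20:15 UTC (rolling into the previous day, 14 February 2032).
1 September 2031 is a Monday, so the first Friday is September 5 and the fourth is September 26.
1 February 2032 is a Sunday, so the first Friday is February 6 and the fourth is February 27.
At the standard offset (UTC−05:30), 20:15 UTC − 5h30m = 14:45 Orosa District standard time.
The standard-time date in Orosa District, February 14, 2032, falls between 26 September 2031 and 27 February 2032, so daylight saving is in effect and Orosa District is at UTC−04:30.
20:15 UTC − 4h30m = 15:45 Orosa District.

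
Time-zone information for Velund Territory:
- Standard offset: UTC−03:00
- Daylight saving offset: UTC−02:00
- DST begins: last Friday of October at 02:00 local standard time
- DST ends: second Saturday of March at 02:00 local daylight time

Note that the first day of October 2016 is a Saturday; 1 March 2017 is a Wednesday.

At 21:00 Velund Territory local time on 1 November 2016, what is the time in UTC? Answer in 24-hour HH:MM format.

23:00

1 October 2016 is a Saturday, so Fridays fall on 7, 14, 21, 28; the last is October 28.
1 March 2017 is a Wednesday, so the first Saturday is March 4 and the second is March 11.
1 November 2016 lies within the daylight-saving period (28 October 2016 – 11 March 2017), so Velund Territory is on daylight time, UTC−02:00.
21:00 local + 2h = 23:00 UTC.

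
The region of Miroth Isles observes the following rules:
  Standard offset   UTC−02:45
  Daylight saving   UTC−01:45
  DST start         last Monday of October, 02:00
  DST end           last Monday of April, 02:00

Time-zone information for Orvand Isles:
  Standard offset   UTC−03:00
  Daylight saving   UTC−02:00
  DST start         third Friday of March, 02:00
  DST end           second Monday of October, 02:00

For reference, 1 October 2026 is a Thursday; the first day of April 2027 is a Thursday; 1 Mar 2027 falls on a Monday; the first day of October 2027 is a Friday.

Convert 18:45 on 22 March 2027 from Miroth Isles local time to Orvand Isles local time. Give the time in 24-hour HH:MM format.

18:30

1 October 2026 is a Thursday, so Mondays fall on 5, 12, 19, 26; the last is October 26.
1 April 2027 is a Thursday, so Mondays fall on 5, 12, 19, 26; the last is April 26.
22 March 2027 falls between 26 October 2026 and 26 April 2027, so daylight saving is in effect and Miroth Isles is at UTC−01:45.
18:45 Miroth Isles + 1h45m = 20:30 UTC.
1 March 2027 is a Monday, so the first Friday is March 5 and the third is March 19.
1 October 2027 is a Friday, so the first Monday is October 4 and the second is October 11.
At the standard offset (UTC−03:00), 20:30 UTC − 3h = 17:30 Orvand Isles standard time.
Daylight saving runs 19 March – 11 October; the standard-time date in Orvand Isles, 22 March 2027, is inside that window, so Orvand Isles is at UTC−02:00.
20:30 UTC − 2h = 18:30 Orvand Isles.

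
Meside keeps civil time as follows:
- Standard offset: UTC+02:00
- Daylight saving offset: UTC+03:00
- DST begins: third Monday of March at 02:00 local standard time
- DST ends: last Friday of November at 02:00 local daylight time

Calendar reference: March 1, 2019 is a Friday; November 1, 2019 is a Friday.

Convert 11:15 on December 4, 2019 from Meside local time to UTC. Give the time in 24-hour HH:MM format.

1 March 2019 is a Friday, so the first Monday is March 4 and the third is March 18.
1 November 2019 is a Friday, so Fridays fall on 1, 8, 15, 22, 29; the last is November 29.
December 4, 2019 is outside the daylight-saving period (18 March – 29 November), so Meside is on standard time, UTC+02:00.
11:15 local − 2h = 09:15 UTC.

09:15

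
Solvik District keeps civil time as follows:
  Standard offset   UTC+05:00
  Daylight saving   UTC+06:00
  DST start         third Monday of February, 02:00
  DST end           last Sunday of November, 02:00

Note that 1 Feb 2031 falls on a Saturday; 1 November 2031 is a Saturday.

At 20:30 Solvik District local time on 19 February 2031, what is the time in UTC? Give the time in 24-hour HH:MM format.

14:30

1 February 2031 is a Saturday, so the first Monday is February 3 and the third is February 17.
1 November 2031 is a Saturday, so Sundays fall on 2, 9, 16, 23, 30; the last is November 30.
19 February 2031 falls between 17 February and 30 November, so daylight saving is in effect and Solvik District is at UTC+06:00.
20:30 local − 6h = 14:30 UTC.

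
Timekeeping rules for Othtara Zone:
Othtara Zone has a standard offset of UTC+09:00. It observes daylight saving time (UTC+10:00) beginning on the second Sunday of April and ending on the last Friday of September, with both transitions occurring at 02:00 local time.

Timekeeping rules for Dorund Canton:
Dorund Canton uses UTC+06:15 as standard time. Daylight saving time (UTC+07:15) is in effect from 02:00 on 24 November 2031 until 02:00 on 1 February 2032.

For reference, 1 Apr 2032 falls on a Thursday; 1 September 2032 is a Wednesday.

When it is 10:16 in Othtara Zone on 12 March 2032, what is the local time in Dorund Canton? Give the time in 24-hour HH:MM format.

07:31

1 April 2032 is a Thursday, so the first Sunday is April 4 and the second is April 11.
1 September 2032 is a Wednesday, so Fridays fall on 3, 10, 17, 24; the last is September 24.
12 March 2032 does not fall between 11 April and 24 September, so daylight saving is not in effect and Othtara Zone is at UTC+09:00.
10:16 Othtara Zone − 9h = 01:16 UTC.
At the standard offset (UTC+06:15), 01:16 UTC + 6h15m = 07:31 Dorund Canton standard time.
The standard-time date in Dorund Canton, 12 March 2032, is outside the daylight-saving period (24 November 2031 – 1 February 2032), so Dorund Canton is on standard time, UTC+06:15.
01:16 UTC + 6h15m = 07:31 Dorund Canton.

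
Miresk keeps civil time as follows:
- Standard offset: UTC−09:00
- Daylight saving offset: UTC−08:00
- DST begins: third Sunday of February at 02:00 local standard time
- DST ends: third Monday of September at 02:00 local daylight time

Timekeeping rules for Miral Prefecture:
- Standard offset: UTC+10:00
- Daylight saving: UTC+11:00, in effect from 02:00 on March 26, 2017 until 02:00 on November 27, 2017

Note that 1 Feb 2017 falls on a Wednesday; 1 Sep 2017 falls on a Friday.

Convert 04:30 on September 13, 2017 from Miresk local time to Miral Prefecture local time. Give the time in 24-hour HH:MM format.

23:30

1 February 2017 is a Wednesday, so the first Sunday is February 5 and the third is February 19.
1 September 2017 is a Friday, so the first Monday is September 4 and the third is September 18.
September 13, 2017 falls between 19 February and 18 September, so daylight saving is in effect and Miresk is at UTC−08:00.
04:30 Miresk + 8h = 12:30 UTC.
At the standard offset (UTC+10:00), 12:30 UTC + 10h = 22:30 Miral Prefecture standard time.
The standard-time date in Miral Prefecture, September 13, 2017, lies within the daylight-saving period (26 March – 27 November), so Miral Prefecture is on daylight time, UTC+11:00.
12:30 UTC + 11h = 23:30 Miral Prefecture.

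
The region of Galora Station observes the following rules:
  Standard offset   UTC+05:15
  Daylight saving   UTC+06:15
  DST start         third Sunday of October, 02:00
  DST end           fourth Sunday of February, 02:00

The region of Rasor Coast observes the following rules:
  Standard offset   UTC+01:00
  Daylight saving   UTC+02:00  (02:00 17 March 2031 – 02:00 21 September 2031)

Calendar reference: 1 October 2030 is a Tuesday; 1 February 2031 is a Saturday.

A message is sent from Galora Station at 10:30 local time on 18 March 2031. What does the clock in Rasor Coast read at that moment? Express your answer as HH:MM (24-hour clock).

1 October 2030 is a Tuesday, so the first Sunday is October 6 and the third is October 20.
1 February 2031 is a Saturday, so the first Sunday is February 2 and the fourth is February 23.
Daylight saving runs 20 October 2030 – 23 February 2031; 18 March 2031 is outside that window, so Galora Station is on standard time at UTC+05:15.
10:30 Galora Station − 5h15m = 05:15 UTC.
At the standard offset (UTC+01:00), 05:15 UTC + 1h = 06:15 Rasor Coast standard time.
The standard-time date in Rasor Coast, 18 March 2031, falls between 17 March and 21 September, so daylight saving is in effect and Rasor Coast is at UTC+02:00.
05:15 UTC + 2h = 07:15 Rasor Coast.

07:15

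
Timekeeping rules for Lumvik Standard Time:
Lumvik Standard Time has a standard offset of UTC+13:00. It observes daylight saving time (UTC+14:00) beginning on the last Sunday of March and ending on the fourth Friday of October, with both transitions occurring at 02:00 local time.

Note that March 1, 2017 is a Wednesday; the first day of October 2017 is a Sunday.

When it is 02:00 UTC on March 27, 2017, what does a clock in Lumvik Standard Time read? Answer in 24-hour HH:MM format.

16:00

1 March 2017 is a Wednesday, so Sundays fall on 5, 12, 19, 26; the last is March 26.
1 October 2017 is a Sunday, so the first Friday is October 6 and the fourth is October 27.
At the standard offset (UTC+13:00), 02:00 UTC + 13h = 15:00 Lumvik Standard Time standard time.
Daylight saving runs 26 March – 27 October; the standard-time date in Lumvik Standard Time, March 27, 2017, is inside that window, so Lumvik Standard Time is at UTC+14:00.
02:00 UTC + 14h = 16:00 local.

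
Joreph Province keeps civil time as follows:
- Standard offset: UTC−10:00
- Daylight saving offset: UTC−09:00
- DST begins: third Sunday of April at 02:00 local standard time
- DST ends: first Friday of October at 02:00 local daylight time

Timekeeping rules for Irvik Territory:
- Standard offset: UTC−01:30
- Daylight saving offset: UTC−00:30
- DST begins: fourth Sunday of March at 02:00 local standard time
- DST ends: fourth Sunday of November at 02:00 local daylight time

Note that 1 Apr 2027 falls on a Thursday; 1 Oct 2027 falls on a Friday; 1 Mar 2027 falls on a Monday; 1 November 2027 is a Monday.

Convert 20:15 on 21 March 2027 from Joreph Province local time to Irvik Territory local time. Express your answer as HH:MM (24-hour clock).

04:45

1 April 2027 is a Thursday, so the first Sunday is April 4 and the third is April 18.
1 October 2027 is a Friday, so the first Friday is October 1.
21 March 2027 does not fall between 18 April and 1 October, so daylight saving is not in effect and Joreph Province is at UTC−10:00.
20:15 Joreph Province + 10h = 06:15 UTC (rolling into the next day, 22 March 2027).
1 March 2027 is a Monday, so the first Sunday is March 7 and the fourth is March 28.
1 November 2027 is a Monday, so the first Sunday is November 7 and the fourth is November 28.
At the standard offset (UTC−01:30), 06:15 UTC − 1h30m = 04:45 Irvik Territory standard time.
Daylight saving runs 28 March – 28 November; the standard-time date in Irvik Territory, 22 March 2027, is outside that window, so Irvik Territory is on standard time at UTC−01:30.
06:15 UTC − 1h30m = 04:45 Irvik Territory.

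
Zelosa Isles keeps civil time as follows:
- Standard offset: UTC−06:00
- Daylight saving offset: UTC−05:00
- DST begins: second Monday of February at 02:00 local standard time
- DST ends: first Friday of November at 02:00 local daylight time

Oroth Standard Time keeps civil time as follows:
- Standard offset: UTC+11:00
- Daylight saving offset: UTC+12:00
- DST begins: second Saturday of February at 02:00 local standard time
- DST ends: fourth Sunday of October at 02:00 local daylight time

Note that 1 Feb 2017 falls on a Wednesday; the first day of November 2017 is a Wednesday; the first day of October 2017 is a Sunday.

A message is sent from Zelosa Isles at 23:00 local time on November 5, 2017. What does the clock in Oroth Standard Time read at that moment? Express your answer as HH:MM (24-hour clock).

1 February 2017 is a Wednesday, so the first Monday is February 6 and the second is February 13.
1 November 2017 is a Wednesday, so the first Friday is November 3.
Daylight saving runs 13 February – 3 November; November 5, 2017 is outside that window, so Zelosa Isles is on standard time at UTC−06:00.
23:00 Zelosa Isles + 6h = 05:00 UTC (rolling into the next day, 6 November 2017).
1 February 2017 is a Wednesday, so the first Saturday is February 4 and the second is February 11.
1 October 2017 is a Sunday, so the first Sunday is October 1 and the fourth is October 22.
At the standard offset (UTC+11:00), 05:00 UTC + 11h = 16:00 Oroth Standard Time standard time.
Daylight saving runs 11 February – 22 October; the standard-time date in Oroth Standard Time, November 6, 2017, is outside that window, so Oroth Standard Time is on standard time at UTC+11:00.
05:00 UTC + 11h = 16:00 Oroth Standard Time.

16:00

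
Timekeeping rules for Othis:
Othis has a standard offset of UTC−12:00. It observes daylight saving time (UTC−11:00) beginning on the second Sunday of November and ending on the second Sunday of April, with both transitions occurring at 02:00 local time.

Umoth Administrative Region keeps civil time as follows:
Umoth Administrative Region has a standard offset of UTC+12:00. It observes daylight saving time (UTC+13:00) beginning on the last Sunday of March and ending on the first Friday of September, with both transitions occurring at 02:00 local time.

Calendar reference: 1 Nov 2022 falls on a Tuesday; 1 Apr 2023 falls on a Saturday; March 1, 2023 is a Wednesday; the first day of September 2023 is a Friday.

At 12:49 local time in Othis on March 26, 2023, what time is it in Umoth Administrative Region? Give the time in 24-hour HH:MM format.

1 November 2022 is a Tuesday, so the first Sunday is November 6 and the second is November 13.
1 April 2023 is a Saturday, so the first Sunday is April 2 and the second is April 9.
Daylight saving runs 13 November 2022 – 9 April 2023; March 26, 2023 is inside that window, so Othis is at UTC−11:00.
12:49 Othis + 11h = 23:49 UTC.
1 March 2023 is a Wednesday, so Sundays fall on 5, 12, 19, 26; the last is March 26.
1 September 2023 is a Friday, so the first Friday is September 1.
At the standard offset (UTC+12:00), 23:49 UTC + 12h = 11:49 Umoth Administrative Region standard time (rolling into the next day, 27 March 2023).
Daylight saving runs 26 March – 1 September; the standard-time date in Umoth Administrative Region, March 27, 2023, is inside that window, so Umoth Administrative Region is at UTC+13:00.
23:49 UTC + 13h = 12:49 Umoth Administrative Region (rolling into the next day, 27 March 2023).

12:49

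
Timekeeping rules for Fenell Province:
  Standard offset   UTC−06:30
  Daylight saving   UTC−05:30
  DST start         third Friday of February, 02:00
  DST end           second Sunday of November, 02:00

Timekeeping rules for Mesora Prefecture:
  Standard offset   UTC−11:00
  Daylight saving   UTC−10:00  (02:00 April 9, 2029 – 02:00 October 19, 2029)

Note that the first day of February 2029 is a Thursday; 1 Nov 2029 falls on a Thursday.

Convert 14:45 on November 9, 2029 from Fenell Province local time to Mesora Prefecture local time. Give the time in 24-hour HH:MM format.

09:15

1 February 2029 is a Thursday, so the first Friday is February 2 and the third is February 16.
1 November 2029 is a Thursday, so the first Sunday is November 4 and the second is November 11.
November 9, 2029 falls between 16 February and 11 November, so daylight saving is in effect and Fenell Province is at UTC−05:30.
14:45 Fenell Province + 5h30m = 20:15 UTC.
At the standard offset (UTC−11:00), 20:15 UTC − 11h = 09:15 Mesora Prefecture standard time.
The standard-time date in Mesora Prefecture, November 9, 2029, is outside the daylight-saving period (9 April – 19 October), so Mesora Prefecture is on standard time, UTC−11:00.
20:15 UTC − 11h = 09:15 Mesora Prefecture.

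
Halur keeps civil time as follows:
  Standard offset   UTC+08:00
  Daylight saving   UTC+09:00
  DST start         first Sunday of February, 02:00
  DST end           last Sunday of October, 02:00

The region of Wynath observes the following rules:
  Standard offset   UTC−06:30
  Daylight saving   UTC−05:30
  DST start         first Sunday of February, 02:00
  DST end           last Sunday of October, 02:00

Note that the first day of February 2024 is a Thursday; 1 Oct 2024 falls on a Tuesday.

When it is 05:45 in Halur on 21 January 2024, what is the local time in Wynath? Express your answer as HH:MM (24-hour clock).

15:15

1 February 2024 is a Thursday, so the first Sunday is February 4.
1 October 2024 is a Tuesday, so Sundays fall on 6, 13, 20, 27; the last is October 27.
Daylight saving runs 4 February – 27 October; 21 January 2024 is outside that window, so Halur is on standard time at UTC+08:00.
05:45 Halur − 8h = 21:45 UTC (rolling into the previous day, 20 January 2024).
1 February 2024 is a Thursday, so the first Sunday is February 4.
1 October 2024 is a Tuesday, so Sundays fall on 6, 13, 20, 27; the last is October 27.
At the standard offset (UTC−06:30), 21:45 UTC − 6h30m = 15:15 Wynath standard time.
The standard-time date in Wynath, 20 January 2024, does not fall between 4 February and 27 October, so daylight saving is not in effect and Wynath is at UTC−06:30.
21:45 UTC − 6h30m = 15:15 Wynath.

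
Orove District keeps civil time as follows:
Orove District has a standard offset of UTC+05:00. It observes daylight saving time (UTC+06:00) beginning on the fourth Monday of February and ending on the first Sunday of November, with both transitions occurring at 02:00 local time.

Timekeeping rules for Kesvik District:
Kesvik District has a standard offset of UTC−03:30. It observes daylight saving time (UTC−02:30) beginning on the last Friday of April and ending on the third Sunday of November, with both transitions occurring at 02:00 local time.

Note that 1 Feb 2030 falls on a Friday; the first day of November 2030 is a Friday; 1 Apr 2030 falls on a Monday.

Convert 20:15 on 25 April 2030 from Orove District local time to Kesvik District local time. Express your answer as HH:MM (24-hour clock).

10:45

1 February 2030 is a Friday, so the first Monday is February 4 and the fourth is February 25.
1 November 2030 is a Friday, so the first Sunday is November 3.
25 April 2030 falls between 25 February and 3 November, so daylight saving is in effect and Orove District is at UTC+06:00.
20:15 Orove District − 6h = 14:15 UTC.
1 April 2030 is a Monday, so Fridays fall on 5, 12, 19, 26; the last is April 26.
1 November 2030 is a Friday, so the first Sunday is November 3 and the third is November 17.
At the standard offset (UTC−03:30), 14:15 UTC − 3h30m = 10:45 Kesvik District standard time.
The standard-time date in Kesvik District, 25 April 2030, is outside the daylight-saving period (26 April – 17 November), so Kesvik District is on standard time, UTC−03:30.
14:15 UTC − 3h30m = 10:45 Kesvik District.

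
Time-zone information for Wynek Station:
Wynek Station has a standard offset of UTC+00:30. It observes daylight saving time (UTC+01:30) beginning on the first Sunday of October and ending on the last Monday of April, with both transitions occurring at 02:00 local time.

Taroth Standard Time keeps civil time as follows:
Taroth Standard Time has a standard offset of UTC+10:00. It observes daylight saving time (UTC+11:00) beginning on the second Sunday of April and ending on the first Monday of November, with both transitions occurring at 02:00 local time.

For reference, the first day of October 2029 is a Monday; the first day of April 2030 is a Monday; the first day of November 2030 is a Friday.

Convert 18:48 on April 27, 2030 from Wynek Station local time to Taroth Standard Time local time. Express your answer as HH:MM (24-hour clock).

1 October 2029 is a Monday, so the first Sunday is October 7.
1 April 2030 is a Monday, so Mondays fall on 1, 8, 15, 22, 29; the last is April 29.
Daylight saving runs 7 October 2029 – 29 April 2030; April 27, 2030 is inside that window, so Wynek Station is at UTC+01:30.
18:48 Wynek Station − 1h30m = 17:18 UTC.
1 April 2030 is a Monday, so the first Sunday is April 7 and the second is April 14.
1 November 2030 is a Friday, so the first Monday is November 4.
At the standard offset (UTC+10:00), 17:18 UTC + 10h = 03:18 Taroth Standard Time standard time (rolling into the next day, 28 April 2030).
The standard-time date in Taroth Standard Time, April 28, 2030, lies within the daylight-saving period (14 April – 4 November), so Taroth Standard Time is on daylight time, UTC+11:00.
17:18 UTC + 11h = 04:18 Taroth Standard Time (rolling into the next day, 28 April 2030).

04:18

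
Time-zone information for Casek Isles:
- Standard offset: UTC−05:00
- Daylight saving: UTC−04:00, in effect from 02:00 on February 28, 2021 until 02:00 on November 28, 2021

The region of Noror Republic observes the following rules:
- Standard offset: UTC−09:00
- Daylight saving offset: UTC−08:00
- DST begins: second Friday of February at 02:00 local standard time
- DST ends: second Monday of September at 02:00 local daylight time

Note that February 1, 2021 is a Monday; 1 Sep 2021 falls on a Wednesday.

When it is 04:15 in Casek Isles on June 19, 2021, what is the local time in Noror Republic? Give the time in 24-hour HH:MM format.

Daylight saving runs 28 February – 28 November; June 19, 2021 is inside that window, so Casek Isles is at UTC−04:00.
04:15 Casek Isles + 4h = 08:15 UTC.
1 February 2021 is a Monday, so the first Friday is February 5 and the second is February 12.
1 September 2021 is a Wednesday, so the first Monday is September 6 and the second is September 13.
At the standard offset (UTC−09:00), 08:15 UTC − 9h = 23:15 Noror Republic standard time (rolling into the previous day, 18 June 2021).
The standard-time date in Noror Republic, June 18, 2021, lies within the daylight-saving period (12 February – 13 September), so Noror Republic is on daylight time, UTC−08:00.
08:15 UTC − 8h = 00:15 Noror Republic.

00:15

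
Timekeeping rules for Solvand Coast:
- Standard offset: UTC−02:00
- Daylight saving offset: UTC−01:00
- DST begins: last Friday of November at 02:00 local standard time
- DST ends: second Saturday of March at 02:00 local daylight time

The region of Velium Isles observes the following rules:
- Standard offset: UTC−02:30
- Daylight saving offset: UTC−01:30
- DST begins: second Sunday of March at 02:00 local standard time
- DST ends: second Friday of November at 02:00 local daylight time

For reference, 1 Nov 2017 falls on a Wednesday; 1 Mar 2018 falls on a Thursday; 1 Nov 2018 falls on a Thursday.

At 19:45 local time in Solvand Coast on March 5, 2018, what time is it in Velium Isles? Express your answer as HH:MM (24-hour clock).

1 November 2017 is a Wednesday, so Fridays fall on 3, 10, 17, 24; the last is November 24.
1 March 2018 is a Thursday, so the first Saturday is March 3 and the second is March 10.
March 5, 2018 falls between 24 November 2017 and 10 March 2018, so daylight saving is in effect and Solvand Coast is at UTC−01:00.
19:45 Solvand Coast + 1h = 20:45 UTC.
1 March 2018 is a Thursday, so the first Sunday is March 4 and the second is March 11.
1 November 2018 is a Thursday, so the first Friday is November 2 and the second is November 9.
At the standard offset (UTC−02:30), 20:45 UTC − 2h30m = 18:15 Velium Isles standard time.
Daylight saving runs 11 March – 9 November; the standard-time date in Velium Isles, March 5, 2018, is outside that window, so Velium Isles is on standard time at UTC−02:30.
20:45 UTC − 2h30m = 18:15 Velium Isles.

18:15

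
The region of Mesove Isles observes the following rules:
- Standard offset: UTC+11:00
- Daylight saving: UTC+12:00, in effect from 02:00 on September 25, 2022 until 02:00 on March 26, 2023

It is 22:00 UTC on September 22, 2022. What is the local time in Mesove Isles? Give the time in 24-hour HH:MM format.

09:00

At the standard offset (UTC+11:00), 22:00 UTC + 11h = 09:00 Mesove Isles standard time (rolling into the next day, 23 September 2022).
The standard-time date in Mesove Isles, September 23, 2022, is outside the daylight-saving period (25 September 2022 – 26 March 2023), so Mesove Isles is on standard time, UTC+11:00.
22:00 UTC + 11h = 09:00 local (rolling into the next day, 23 September 2022).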